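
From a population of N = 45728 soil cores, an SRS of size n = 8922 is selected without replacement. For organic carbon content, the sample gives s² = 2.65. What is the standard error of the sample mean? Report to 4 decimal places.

0.0155

Under SRS without replacement, Var(ȳ) = (1 − f)·s²/n with f = n/N = 8922/45728 = 0.19511022.
Var(ȳ) = (1 − 0.19511022)·2.65/8922 = 0.80488978·2.9701861 × 10^-4 = 2.3906724 × 10^-4.
SE(ȳ) = √(2.3906724 × 10^-4) = 0.0155.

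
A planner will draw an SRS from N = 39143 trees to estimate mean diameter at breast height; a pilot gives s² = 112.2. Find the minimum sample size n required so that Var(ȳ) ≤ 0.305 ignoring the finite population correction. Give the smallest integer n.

Without fpc, n₀ = s²/D = 112.2/0.305 = 367.8689.
Rounding up, n = 368.

368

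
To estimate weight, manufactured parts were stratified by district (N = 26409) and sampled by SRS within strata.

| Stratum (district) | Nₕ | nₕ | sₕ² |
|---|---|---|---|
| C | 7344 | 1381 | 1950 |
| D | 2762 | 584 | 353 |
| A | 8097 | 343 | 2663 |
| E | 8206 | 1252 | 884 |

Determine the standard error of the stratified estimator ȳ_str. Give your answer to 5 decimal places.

0.92226

Var(ȳ_str) = Σₕ Wₕ²(1 − fₕ)sₕ²/nₕ with Wₕ = Nₕ/N, N = 26409.
C: Wₕ = 0.27808702; term = 0.27808702²·(1 − 0.18804466)·1950/1381 = 0.088661382.
D: Wₕ = 0.10458556; term = 0.10458556²·(1 − 0.21144098)·353/584 = 0.0052136215.
A: Wₕ = 0.30660002; term = 0.30660002²·(1 − 0.04236137)·2663/343 = 0.69891292.
E: Wₕ = 0.31072740; term = 0.31072740²·(1 − 0.15257129)·884/1252 = 0.057771045.
Sum = 0.85055897.
SE = √(0.85055897) = 0.92226.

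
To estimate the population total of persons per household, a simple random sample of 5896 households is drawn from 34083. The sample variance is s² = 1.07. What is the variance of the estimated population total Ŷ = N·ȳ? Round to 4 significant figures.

Var(Ŷ) = N²·Var(ȳ) = N²·(1 − n/N)·s²/n.
f = 5896/34083 = 0.17298947; Var(ȳ) = 0.82701053·1.07/5896 = 1.5008502 × 10^-4.
Var(Ŷ) = 34083² · (1.5008502 × 10^-4) = 174346.4.

174300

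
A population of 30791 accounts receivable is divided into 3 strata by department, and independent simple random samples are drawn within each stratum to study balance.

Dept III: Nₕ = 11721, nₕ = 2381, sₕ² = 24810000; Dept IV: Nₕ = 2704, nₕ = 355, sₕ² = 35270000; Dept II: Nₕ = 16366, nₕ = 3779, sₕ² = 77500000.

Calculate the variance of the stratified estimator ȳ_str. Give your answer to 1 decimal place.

Var(ȳ_str) = Σₕ Wₕ²(1 − fₕ)sₕ²/nₕ with Wₕ = Nₕ/N, N = 30791.
Dept III: Wₕ = 0.38066318; term = 0.38066318²·(1 − 0.20313966)·24810000/2381 = 1203.182.
Dept IV: Wₕ = 0.08781787; term = 0.08781787²·(1 − 0.13128698)·35270000/355 = 665.60906.
Dept II: Wₕ = 0.53151895; term = 0.53151895²·(1 − 0.23090554)·77500000/3779 = 4455.9674.
Sum = 6324.7585.

6324.8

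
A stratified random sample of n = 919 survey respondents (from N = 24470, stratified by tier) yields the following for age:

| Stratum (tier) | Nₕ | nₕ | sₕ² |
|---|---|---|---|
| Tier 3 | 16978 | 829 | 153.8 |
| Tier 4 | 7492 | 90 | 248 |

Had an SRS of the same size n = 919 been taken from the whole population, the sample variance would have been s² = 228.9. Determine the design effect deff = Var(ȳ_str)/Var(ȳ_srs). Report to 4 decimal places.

Var(ȳ_str) = Σ Wₕ²(1−fₕ)sₕ²/nₕ with Wₕ = Nₕ/24470:
  Tier 3: (16978/24470)²·(1−829/16978)·153.8/829 = 0.084950518
  Tier 4: (7492/24470)²·(1−90/7492)·248/90 = 0.25520436
  → Var(ȳ_str) = 0.34015488.
Var(ȳ_srs) = (1 − 919/24470)·228.9/919 = 0.23972077.
deff = 0.34015488 / 0.23972077 = 1.4190.

1.4190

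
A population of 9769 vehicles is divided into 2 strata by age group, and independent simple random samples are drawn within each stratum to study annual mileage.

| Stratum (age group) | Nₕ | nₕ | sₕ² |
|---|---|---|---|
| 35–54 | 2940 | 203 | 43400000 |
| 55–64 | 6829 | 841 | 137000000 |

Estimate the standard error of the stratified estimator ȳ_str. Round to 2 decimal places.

296.36

Var(ȳ_str) = Σₕ Wₕ²(1 − fₕ)sₕ²/nₕ with Wₕ = Nₕ/N, N = 9769.
35–54: Wₕ = 0.30095199; term = 0.30095199²·(1 − 0.06904762)·43400000/203 = 18026.674.
55–64: Wₕ = 0.69904801; term = 0.69904801²·(1 − 0.12315127)·137000000/841 = 69801.259.
Sum = 87827.933.
SE = √(87827.933) = 296.36.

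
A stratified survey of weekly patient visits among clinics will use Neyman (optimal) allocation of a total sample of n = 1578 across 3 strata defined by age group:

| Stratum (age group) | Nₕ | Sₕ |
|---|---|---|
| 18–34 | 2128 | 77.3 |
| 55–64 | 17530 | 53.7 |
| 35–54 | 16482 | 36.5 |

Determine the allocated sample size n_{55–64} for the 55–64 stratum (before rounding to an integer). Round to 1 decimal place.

Neyman allocation: nₕ = n·NₕSₕ / Σⱼ NⱼSⱼ.
Σ NⱼSⱼ = 2128·77.3 + 17530·53.7 + 16482·36.5 = 1.7074484 × 10^6.
n_{55–64} = 1578·17530·53.7 / (1.7074484 × 10^6) = 870.0.

870.0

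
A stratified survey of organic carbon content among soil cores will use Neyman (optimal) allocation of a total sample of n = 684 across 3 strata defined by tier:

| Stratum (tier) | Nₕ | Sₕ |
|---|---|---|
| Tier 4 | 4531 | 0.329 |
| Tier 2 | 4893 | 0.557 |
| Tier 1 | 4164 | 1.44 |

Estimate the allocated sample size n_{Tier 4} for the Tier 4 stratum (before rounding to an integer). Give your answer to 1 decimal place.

Neyman allocation: nₕ = n·NₕSₕ / Σⱼ NⱼSⱼ.
Σ NⱼSⱼ = 4531·0.329 + 4893·0.557 + 4164·1.44 = 10212.26.
n_{Tier 4} = 684·4531·0.329 / 10212.26 = 99.8.

99.8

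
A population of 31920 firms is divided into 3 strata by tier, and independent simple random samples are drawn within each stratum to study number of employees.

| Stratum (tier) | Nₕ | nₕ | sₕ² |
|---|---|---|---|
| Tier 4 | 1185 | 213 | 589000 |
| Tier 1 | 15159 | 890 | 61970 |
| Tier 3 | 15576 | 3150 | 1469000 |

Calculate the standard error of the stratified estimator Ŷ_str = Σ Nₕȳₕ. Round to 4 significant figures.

329400

Var(Ŷ_str) = Σₕ Nₕ²(1 − fₕ)sₕ²/nₕ.
Tier 4: 1185²·(1 − 213/1185)·589000/213 = 3.1850797 × 10^9.
Tier 1: 15159²·(1 − 890/15159)·61970/890 = 1.5061061 × 10^10.
Tier 3: 15576²·(1 − 3150/15576)·1469000/3150 = 9.0260665 × 10^10.
Sum = 1.0850681 × 10^11.
SE = √(1.0850681 × 10^11) = 329400.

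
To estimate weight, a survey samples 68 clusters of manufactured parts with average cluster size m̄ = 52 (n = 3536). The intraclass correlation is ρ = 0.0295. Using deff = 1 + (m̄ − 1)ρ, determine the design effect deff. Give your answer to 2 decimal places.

2.50

deff = 1 + (52 − 1)·0.0295 = 1 + 1.5045 = 2.5045.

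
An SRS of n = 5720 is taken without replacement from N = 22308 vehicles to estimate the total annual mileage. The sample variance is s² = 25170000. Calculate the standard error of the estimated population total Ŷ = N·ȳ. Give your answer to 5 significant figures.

Var(Ŷ) = N²·Var(ȳ) = N²·(1 − n/N)·s²/n.
f = 5720/22308 = 0.25641026; Var(ȳ) = 0.74358974·25170000/5720 = 3272.0549.
Var(Ŷ) = 22308² · 3272.0549 = 1.6283279 × 10^12.
SE(Ŷ) = √(1.6283279 × 10^12) = 1.2761 × 10^6.

1.2761 × 10^6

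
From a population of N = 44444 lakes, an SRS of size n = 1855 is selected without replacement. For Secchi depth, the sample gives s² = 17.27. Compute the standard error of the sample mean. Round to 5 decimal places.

0.09445

Under SRS without replacement, Var(ȳ) = (1 − f)·s²/n with f = n/N = 1855/44444 = 0.04173792.
Var(ȳ) = (1 − 0.04173792)·17.27/1855 = 0.95826208·0.009309973 = 0.0089213942.
SE(ȳ) = √(0.0089213942) = 0.09445.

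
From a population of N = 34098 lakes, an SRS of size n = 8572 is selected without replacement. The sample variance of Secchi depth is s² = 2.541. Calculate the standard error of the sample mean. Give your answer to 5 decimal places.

0.01490

Under SRS without replacement, Var(ȳ) = (1 − f)·s²/n with f = n/N = 8572/34098 = 0.25139304.
Var(ȳ) = (1 − 0.25139304)·2.541/8572 = 0.74860696·2.9643024 × 10^-4 = 2.2190974 × 10^-4.
SE(ȳ) = √(2.2190974 × 10^-4) = 0.01490.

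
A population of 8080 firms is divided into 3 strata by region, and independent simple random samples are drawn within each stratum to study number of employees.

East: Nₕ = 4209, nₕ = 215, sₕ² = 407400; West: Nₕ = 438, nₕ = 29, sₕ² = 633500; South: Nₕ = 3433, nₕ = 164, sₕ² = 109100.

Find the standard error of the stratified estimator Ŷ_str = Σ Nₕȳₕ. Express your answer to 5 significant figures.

207930

Var(Ŷ_str) = Σₕ Nₕ²(1 − fₕ)sₕ²/nₕ.
East: 4209²·(1 − 215/4209)·407400/215 = 3.1854409 × 10^10.
West: 438²·(1 − 29/438)·633500/29 = 3.9133261 × 10^9.
South: 3433²·(1 − 164/3433)·109100/164 = 7.4656844 × 10^9.
Sum = 4.323342 × 10^10.
SE = √(4.323342 × 10^10) = 207930.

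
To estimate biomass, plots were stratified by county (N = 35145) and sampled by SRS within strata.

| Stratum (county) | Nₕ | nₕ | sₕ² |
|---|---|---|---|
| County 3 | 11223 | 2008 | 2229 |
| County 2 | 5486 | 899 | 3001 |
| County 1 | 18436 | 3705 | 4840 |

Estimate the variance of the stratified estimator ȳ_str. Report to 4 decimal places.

0.4482

Var(ȳ_str) = Σₕ Wₕ²(1 − fₕ)sₕ²/nₕ with Wₕ = Nₕ/N, N = 35145.
County 3: Wₕ = 0.31933419; term = 0.31933419²·(1 − 0.17891829)·2229/2008 = 0.092944473.
County 2: Wₕ = 0.15609617; term = 0.15609617²·(1 − 0.16387167)·3001/899 = 0.068008587.
County 1: Wₕ = 0.52456964; term = 0.52456964²·(1 − 0.20096550)·4840/3705 = 0.28722946.
Sum = 0.44818252.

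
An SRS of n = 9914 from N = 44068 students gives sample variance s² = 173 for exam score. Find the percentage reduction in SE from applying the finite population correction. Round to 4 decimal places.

11.9642

f = n/N = 9914/44068 = 0.22497050.
SE_no-fpc = √(s²/n) = 0.13209872; SE_fpc = √((1−f)s²/n) = 0.11629411.
Ratio = √(1−f) = 0.88035760. Reduction = 100·(1 − 0.88035760) = 11.9642%.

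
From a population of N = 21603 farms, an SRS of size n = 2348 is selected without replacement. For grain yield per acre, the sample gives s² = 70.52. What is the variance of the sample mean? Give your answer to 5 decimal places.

0.02677

Under SRS without replacement, Var(ȳ) = (1 − f)·s²/n with f = n/N = 2348/21603 = 0.10868861.
Var(ȳ) = (1 − 0.10868861)·70.52/2348 = 0.89131139·0.030034072 = 0.02676971.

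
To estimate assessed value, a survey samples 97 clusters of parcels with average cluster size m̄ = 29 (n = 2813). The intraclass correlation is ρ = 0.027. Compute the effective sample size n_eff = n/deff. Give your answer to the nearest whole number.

deff = 1 + (29 − 1)·0.027 = 1 + 0.756 = 1.756.
n_eff = 2813 / 1.756 = 1602.

1602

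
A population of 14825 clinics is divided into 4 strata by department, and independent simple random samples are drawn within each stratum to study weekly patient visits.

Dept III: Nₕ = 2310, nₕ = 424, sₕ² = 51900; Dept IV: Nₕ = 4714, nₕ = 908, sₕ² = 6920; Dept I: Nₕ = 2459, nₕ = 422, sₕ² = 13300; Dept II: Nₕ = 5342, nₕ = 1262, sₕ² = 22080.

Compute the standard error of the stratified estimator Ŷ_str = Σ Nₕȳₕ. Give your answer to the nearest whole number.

Var(Ŷ_str) = Σₕ Nₕ²(1 − fₕ)sₕ²/nₕ.
Dept III: 2310²·(1 − 424/2310)·51900/424 = 5.3327984 × 10^8.
Dept IV: 4714²·(1 − 908/4714)·6920/908 = 1.3673466 × 10^8.
Dept I: 2459²·(1 − 422/2459)·13300/422 = 1.5786605 × 10^8.
Dept II: 5342²·(1 − 1262/5342)·22080/1262 = 3.8133245 × 10^8.
Sum = 1.209213 × 10^9.
SE = √(1.209213 × 10^9) = 34774.

34774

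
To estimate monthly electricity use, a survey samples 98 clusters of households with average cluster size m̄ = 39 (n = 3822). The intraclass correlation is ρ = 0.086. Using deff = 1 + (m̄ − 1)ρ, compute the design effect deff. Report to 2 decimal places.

deff = 1 + (39 − 1)·0.086 = 1 + 3.268 = 4.268.

4.27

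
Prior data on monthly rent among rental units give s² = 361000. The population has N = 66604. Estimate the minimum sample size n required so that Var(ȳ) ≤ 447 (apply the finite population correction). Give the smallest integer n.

798

Without fpc, n₀ = s²/D = 361000/447 = 807.6063.
With fpc, (1 − n/N)·s²/n ≤ D requires n ≥ n₀/(1 + n₀/N) = 807.6063/(1 + 807.6063/66604) = 797.9310.
Rounding up, n = 798.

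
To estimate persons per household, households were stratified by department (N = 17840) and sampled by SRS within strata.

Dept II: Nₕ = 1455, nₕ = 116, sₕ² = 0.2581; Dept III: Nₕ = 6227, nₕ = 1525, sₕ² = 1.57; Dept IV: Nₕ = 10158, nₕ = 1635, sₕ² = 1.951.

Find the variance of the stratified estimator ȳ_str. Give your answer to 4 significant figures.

Var(ȳ_str) = Σₕ Wₕ²(1 − fₕ)sₕ²/nₕ with Wₕ = Nₕ/N, N = 17840.
Dept II: Wₕ = 0.08155830; term = 0.08155830²·(1 − 0.07972509)·0.2581/116 = 1.3620213 × 10^-5.
Dept III: Wₕ = 0.34904709; term = 0.34904709²·(1 − 0.24490124)·1.57/1525 = 9.4711257 × 10^-5.
Dept IV: Wₕ = 0.56939462; term = 0.56939462²·(1 − 0.16095688)·1.951/1635 = 3.2460149 × 10^-4.
Sum = 4.3293296 × 10^-4.

4.329 × 10^-4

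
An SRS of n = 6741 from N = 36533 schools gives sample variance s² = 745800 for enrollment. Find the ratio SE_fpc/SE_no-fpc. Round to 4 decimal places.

f = n/N = 6741/36533 = 0.18451811.
SE_no-fpc = √(s²/n) = 10.518384; SE_fpc = √((1−f)s²/n) = 9.4985254.
Ratio = √(1−f) = 0.90304036.

0.9030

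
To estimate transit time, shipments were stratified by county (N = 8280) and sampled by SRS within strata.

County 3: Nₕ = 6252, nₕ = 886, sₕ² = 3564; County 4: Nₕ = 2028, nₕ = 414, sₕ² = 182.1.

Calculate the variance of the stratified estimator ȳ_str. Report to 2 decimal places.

Var(ȳ_str) = Σₕ Wₕ²(1 − fₕ)sₕ²/nₕ with Wₕ = Nₕ/N, N = 8280.
County 3: Wₕ = 0.75507246; term = 0.75507246²·(1 − 0.14171465)·3564/886 = 1.9683981.
County 4: Wₕ = 0.24492754; term = 0.24492754²·(1 − 0.20414201)·182.1/414 = 0.021000054.
Sum = 1.9893982.

1.99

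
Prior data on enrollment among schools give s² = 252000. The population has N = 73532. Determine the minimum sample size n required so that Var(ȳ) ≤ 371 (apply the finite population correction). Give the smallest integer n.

Without fpc, n₀ = s²/D = 252000/371 = 679.2453.
With fpc, (1 − n/N)·s²/n ≤ D requires n ≥ n₀/(1 + n₀/N) = 679.2453/(1 + 679.2453/73532) = 673.0283.
Rounding up, n = 674.

674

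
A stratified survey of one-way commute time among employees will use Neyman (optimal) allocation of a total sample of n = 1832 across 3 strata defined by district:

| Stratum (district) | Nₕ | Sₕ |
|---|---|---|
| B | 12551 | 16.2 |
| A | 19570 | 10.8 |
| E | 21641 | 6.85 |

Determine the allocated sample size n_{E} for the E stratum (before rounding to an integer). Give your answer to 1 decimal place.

482.4

Neyman allocation: nₕ = n·NₕSₕ / Σⱼ NⱼSⱼ.
Σ NⱼSⱼ = 12551·16.2 + 19570·10.8 + 21641·6.85 = 562923.05.
n_{E} = 1832·21641·6.85 / 562923.05 = 482.4.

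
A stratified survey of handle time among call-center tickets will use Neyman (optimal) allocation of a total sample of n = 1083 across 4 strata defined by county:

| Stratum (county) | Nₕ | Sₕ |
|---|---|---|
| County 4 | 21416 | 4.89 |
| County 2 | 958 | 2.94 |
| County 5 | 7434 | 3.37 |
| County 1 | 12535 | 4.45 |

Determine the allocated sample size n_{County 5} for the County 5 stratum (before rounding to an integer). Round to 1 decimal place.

144.0

Neyman allocation: nₕ = n·NₕSₕ / Σⱼ NⱼSⱼ.
Σ NⱼSⱼ = 21416·4.89 + 958·2.94 + 7434·3.37 + 12535·4.45 = 188374.09.
n_{County 5} = 1083·7434·3.37 / 188374.09 = 144.0.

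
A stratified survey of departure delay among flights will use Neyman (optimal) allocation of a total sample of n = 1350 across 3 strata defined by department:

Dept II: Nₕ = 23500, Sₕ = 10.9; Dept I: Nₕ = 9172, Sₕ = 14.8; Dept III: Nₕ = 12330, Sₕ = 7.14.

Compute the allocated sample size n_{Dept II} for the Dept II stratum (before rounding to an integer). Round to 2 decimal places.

720.52

Neyman allocation: nₕ = n·NₕSₕ / Σⱼ NⱼSⱼ.
Σ NⱼSⱼ = 23500·10.9 + 9172·14.8 + 12330·7.14 = 479931.8.
n_{Dept II} = 1350·23500·10.9 / 479931.8 = 720.52.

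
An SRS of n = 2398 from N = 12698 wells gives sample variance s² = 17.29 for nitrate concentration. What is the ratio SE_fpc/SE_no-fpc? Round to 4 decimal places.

0.9006

f = n/N = 2398/12698 = 0.18884864.
SE_no-fpc = √(s²/n) = 0.08491275; SE_fpc = √((1−f)s²/n) = 0.07647577.
Ratio = √(1−f) = 0.90063942.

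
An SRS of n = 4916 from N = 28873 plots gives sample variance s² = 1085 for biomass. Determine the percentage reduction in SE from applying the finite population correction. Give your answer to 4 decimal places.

f = n/N = 4916/28873 = 0.17026288.
SE_no-fpc = √(s²/n) = 0.46979559; SE_fpc = √((1−f)s²/n) = 0.42793636.
Ratio = √(1−f) = 0.91089907. Reduction = 100·(1 − 0.91089907) = 8.9101%.

8.9101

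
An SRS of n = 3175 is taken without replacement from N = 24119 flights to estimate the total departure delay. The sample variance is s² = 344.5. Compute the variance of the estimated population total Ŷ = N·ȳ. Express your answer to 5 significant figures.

5.4811 × 10^7

Var(Ŷ) = N²·Var(ȳ) = N²·(1 − n/N)·s²/n.
f = 3175/24119 = 0.13163896; Var(ȳ) = 0.86836104·344.5/3175 = 0.094220592.
Var(Ŷ) = 24119² · 0.094220592 = 5.4810583 × 10^7.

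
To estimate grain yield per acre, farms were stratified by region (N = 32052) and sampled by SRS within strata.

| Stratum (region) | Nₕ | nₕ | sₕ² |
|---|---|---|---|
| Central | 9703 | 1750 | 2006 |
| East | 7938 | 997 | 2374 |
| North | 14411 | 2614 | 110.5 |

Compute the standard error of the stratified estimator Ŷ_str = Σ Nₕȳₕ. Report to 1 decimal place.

15061.2

Var(Ŷ_str) = Σₕ Nₕ²(1 − fₕ)sₕ²/nₕ.
Central: 9703²·(1 − 1750/9703)·2006/1750 = 8.8456529 × 10^7.
East: 7938²·(1 − 997/7938)·2374/997 = 1.3119543 × 10^8.
North: 14411²·(1 − 2614/14411)·110.5/2614 = 7.1865821 × 10^6.
Sum = 2.2683854 × 10^8.
SE = √(2.2683854 × 10^8) = 15061.2.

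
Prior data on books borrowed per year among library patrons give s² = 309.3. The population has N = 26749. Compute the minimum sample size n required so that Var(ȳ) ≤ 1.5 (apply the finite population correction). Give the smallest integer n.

205

Without fpc, n₀ = s²/D = 309.3/1.5 = 206.2000.
With fpc, (1 − n/N)·s²/n ≤ D requires n ≥ n₀/(1 + n₀/N) = 206.2000/(1 + 206.2000/26749) = 204.6226.
Rounding up, n = 205.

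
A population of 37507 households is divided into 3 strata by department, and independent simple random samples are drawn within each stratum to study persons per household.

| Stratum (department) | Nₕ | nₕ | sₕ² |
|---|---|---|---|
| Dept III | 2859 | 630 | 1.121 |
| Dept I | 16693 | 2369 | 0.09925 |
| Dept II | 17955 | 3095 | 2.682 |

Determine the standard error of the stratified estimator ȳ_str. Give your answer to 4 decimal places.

Var(ȳ_str) = Σₕ Wₕ²(1 − fₕ)sₕ²/nₕ with Wₕ = Nₕ/N, N = 37507.
Dept III: Wₕ = 0.07622577; term = 0.07622577²·(1 − 0.22035677)·1.121/630 = 8.0605491 × 10^-6.
Dept I: Wₕ = 0.44506359; term = 0.44506359²·(1 − 0.14191577)·0.09925/2369 = 7.1209757 × 10^-6.
Dept II: Wₕ = 0.47871064; term = 0.47871064²·(1 − 0.17237538)·2.682/3095 = 1.6435302 × 10^-4.
Sum = 1.7953454 × 10^-4.
SE = √(1.7953454 × 10^-4) = 0.0134.

0.0134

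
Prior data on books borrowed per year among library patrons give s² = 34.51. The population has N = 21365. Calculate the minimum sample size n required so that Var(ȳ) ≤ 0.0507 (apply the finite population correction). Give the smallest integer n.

660

Without fpc, n₀ = s²/D = 34.51/0.0507 = 680.6706.
With fpc, (1 − n/N)·s²/n ≤ D requires n ≥ n₀/(1 + n₀/N) = 680.6706/(1 + 680.6706/21365) = 659.6546.
Rounding up, n = 660.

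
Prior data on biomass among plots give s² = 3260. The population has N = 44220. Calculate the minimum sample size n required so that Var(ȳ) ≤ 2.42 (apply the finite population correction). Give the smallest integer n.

Without fpc, n₀ = s²/D = 3260/2.42 = 1347.1074.
With fpc, (1 − n/N)·s²/n ≤ D requires n ≥ n₀/(1 + n₀/N) = 1347.1074/(1 + 1347.1074/44220) = 1307.2827.
Rounding up, n = 1308.

1308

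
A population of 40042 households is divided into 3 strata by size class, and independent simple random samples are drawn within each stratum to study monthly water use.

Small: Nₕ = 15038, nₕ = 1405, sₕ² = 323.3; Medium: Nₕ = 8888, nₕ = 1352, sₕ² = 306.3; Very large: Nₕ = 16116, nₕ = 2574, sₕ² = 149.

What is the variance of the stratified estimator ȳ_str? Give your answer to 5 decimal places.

Var(ȳ_str) = Σₕ Wₕ²(1 − fₕ)sₕ²/nₕ with Wₕ = Nₕ/N, N = 40042.
Small: Wₕ = 0.37555567; term = 0.37555567²·(1 − 0.09342998)·323.3/1405 = 0.029422487.
Medium: Wₕ = 0.22196693; term = 0.22196693²·(1 − 0.15211521)·306.3/1352 = 0.0094641958.
Very large: Wₕ = 0.40247740; term = 0.40247740²·(1 − 0.15971705)·149/2574 = 0.0078792752.
Sum = 0.046765958.

0.04677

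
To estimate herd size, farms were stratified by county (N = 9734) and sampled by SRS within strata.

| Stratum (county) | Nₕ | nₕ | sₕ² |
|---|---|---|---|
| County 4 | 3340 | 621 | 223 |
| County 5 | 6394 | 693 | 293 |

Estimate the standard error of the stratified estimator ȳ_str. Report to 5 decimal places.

0.44393

Var(ȳ_str) = Σₕ Wₕ²(1 − fₕ)sₕ²/nₕ with Wₕ = Nₕ/N, N = 9734.
County 4: Wₕ = 0.34312718; term = 0.34312718²·(1 − 0.18592814)·223/621 = 0.034418049.
County 5: Wₕ = 0.65687282; term = 0.65687282²·(1 − 0.10838286)·293/693 = 0.16265798.
Sum = 0.19707603.
SE = √(0.19707603) = 0.44393.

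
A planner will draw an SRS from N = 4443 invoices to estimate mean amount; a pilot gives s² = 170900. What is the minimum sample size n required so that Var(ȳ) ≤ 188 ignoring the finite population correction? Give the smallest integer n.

910

Without fpc, n₀ = s²/D = 170900/188 = 909.0426.
Rounding up, n = 910.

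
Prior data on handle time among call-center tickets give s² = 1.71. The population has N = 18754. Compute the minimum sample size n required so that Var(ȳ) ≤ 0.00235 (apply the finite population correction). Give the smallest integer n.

Without fpc, n₀ = s²/D = 1.71/0.00235 = 727.6596.
With fpc, (1 − n/N)·s²/n ≤ D requires n ≥ n₀/(1 + n₀/N) = 727.6596/(1 + 727.6596/18754) = 700.4808.
Rounding up, n = 701.

701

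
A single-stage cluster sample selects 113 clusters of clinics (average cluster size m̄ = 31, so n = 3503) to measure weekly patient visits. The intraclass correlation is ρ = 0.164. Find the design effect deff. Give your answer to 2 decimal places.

deff = 1 + (31 − 1)·0.164 = 1 + 4.92 = 5.92.

5.92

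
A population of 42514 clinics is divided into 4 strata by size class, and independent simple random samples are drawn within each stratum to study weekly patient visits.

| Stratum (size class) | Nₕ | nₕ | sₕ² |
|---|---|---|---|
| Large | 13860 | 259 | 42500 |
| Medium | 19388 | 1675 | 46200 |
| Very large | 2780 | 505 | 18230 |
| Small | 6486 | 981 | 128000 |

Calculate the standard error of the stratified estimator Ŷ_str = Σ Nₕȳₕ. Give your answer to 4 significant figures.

Var(Ŷ_str) = Σₕ Nₕ²(1 − fₕ)sₕ²/nₕ.
Large: 13860²·(1 − 259/13860)·42500/259 = 3.0933085 × 10^10.
Medium: 19388²·(1 − 1675/19388)·46200/1675 = 9.4722314 × 10^9.
Very large: 2780²·(1 − 505/2780)·18230/505 = 2.2830819 × 10^8.
Small: 6486²·(1 − 981/6486)·128000/981 = 4.6588125 × 10^9.
Sum = 4.5292437 × 10^10.
SE = √(4.5292437 × 10^10) = 212800.

212800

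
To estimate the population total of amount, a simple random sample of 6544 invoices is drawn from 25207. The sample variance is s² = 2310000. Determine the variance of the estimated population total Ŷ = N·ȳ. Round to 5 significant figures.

1.6606 × 10^11

Var(Ŷ) = N²·Var(ȳ) = N²·(1 − n/N)·s²/n.
f = 6544/25207 = 0.25961043; Var(ȳ) = 0.74038957·2310000/6544 = 261.3539.
Var(Ŷ) = 25207² · 261.3539 = 1.660624 × 10^11.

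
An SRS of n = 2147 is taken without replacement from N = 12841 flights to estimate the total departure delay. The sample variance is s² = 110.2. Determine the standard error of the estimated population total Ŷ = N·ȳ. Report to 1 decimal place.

Var(Ŷ) = N²·Var(ȳ) = N²·(1 − n/N)·s²/n.
f = 2147/12841 = 0.16719882; Var(ȳ) = 0.83280118·110.2/2147 = 0.042745547.
Var(Ŷ) = 12841² · 0.042745547 = 7.048368 × 10^6.
SE(Ŷ) = √(7.048368 × 10^6) = 2654.9.

2654.9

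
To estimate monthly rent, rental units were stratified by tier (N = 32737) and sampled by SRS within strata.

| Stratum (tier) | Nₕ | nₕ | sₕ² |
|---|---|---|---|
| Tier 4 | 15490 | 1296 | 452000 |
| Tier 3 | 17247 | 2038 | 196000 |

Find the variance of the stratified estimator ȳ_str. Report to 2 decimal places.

Var(ȳ_str) = Σₕ Wₕ²(1 − fₕ)sₕ²/nₕ with Wₕ = Nₕ/N, N = 32737.
Tier 4: Wₕ = 0.47316492; term = 0.47316492²·(1 − 0.08366688)·452000/1296 = 71.550372.
Tier 3: Wₕ = 0.52683508; term = 0.52683508²·(1 − 0.11816548)·196000/2038 = 23.539019.
Sum = 95.089391.

95.09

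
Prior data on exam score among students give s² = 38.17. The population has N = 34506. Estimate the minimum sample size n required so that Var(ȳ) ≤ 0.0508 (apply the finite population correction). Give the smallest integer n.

Without fpc, n₀ = s²/D = 38.17/0.0508 = 751.3780.
With fpc, (1 − n/N)·s²/n ≤ D requires n ≥ n₀/(1 + n₀/N) = 751.3780/(1 + 751.3780/34506) = 735.3652.
Rounding up, n = 736.

736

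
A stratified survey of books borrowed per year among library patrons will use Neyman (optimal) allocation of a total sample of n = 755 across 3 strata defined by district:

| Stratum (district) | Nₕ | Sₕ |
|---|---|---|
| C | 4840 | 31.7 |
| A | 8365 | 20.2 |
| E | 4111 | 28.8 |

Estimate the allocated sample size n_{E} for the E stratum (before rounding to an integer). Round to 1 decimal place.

Neyman allocation: nₕ = n·NₕSₕ / Σⱼ NⱼSⱼ.
Σ NⱼSⱼ = 4840·31.7 + 8365·20.2 + 4111·28.8 = 440797.8.
n_{E} = 755·4111·28.8 / 440797.8 = 202.8.

202.8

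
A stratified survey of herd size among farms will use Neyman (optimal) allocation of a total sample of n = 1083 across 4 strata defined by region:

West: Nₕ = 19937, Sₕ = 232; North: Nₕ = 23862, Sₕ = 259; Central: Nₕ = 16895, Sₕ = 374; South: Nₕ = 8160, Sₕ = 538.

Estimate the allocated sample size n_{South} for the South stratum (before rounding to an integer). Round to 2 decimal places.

220.99

Neyman allocation: nₕ = n·NₕSₕ / Σⱼ NⱼSⱼ.
Σ NⱼSⱼ = 19937·232 + 23862·259 + 16895·374 + 8160·538 = 2.1514452 × 10^7.
n_{South} = 1083·8160·538 / (2.1514452 × 10^7) = 220.99.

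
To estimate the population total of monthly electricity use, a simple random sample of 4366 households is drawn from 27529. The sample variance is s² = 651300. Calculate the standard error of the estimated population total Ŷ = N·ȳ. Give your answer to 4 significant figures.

Var(Ŷ) = N²·Var(ȳ) = N²·(1 − n/N)·s²/n.
f = 4366/27529 = 0.15859639; Var(ȳ) = 0.84140361·651300/4366 = 125.51676.
Var(Ŷ) = 27529² · 125.51676 = 9.5122355 × 10^10.
SE(Ŷ) = √(9.5122355 × 10^10) = 308400.

308400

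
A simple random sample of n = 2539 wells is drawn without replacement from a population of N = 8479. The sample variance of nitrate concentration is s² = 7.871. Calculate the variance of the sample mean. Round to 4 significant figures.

Under SRS without replacement, Var(ȳ) = (1 − f)·s²/n with f = n/N = 2539/8479 = 0.29944569.
Var(ȳ) = (1 − 0.29944569)·7.871/2539 = 0.70055431·0.0031000394 = 0.002171746.

0.002172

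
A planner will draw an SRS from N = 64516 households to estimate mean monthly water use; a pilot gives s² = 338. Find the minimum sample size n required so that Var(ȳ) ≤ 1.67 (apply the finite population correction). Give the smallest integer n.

Without fpc, n₀ = s²/D = 338/1.67 = 202.3952.
With fpc, (1 − n/N)·s²/n ≤ D requires n ≥ n₀/(1 + n₀/N) = 202.3952/(1 + 202.3952/64516) = 201.7622.
Rounding up, n = 202.

202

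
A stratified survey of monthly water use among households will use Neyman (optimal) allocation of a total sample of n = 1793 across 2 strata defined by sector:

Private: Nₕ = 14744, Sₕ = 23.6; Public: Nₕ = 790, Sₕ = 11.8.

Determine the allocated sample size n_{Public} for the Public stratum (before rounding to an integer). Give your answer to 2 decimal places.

Neyman allocation: nₕ = n·NₕSₕ / Σⱼ NⱼSⱼ.
Σ NⱼSⱼ = 14744·23.6 + 790·11.8 = 357280.4.
n_{Public} = 1793·790·11.8 / 357280.4 = 46.78.

46.78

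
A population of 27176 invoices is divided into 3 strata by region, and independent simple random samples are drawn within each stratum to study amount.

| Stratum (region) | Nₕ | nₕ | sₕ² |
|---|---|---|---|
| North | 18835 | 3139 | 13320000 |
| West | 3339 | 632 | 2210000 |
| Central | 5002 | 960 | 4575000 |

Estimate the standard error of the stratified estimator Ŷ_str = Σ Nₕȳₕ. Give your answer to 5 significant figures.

Var(Ŷ_str) = Σₕ Nₕ²(1 − fₕ)sₕ²/nₕ.
North: 18835²·(1 − 3139/18835)·13320000/3139 = 1.2544909 × 10^12.
West: 3339²·(1 − 632/3339)·2210000/632 = 3.1606752 × 10^10.
Central: 5002²·(1 − 960/5002)·4575000/960 = 9.6351807 × 10^10.
Sum = 1.3824495 × 10^12.
SE = √(1.3824495 × 10^12) = 1.1758 × 10^6.

1.1758 × 10^6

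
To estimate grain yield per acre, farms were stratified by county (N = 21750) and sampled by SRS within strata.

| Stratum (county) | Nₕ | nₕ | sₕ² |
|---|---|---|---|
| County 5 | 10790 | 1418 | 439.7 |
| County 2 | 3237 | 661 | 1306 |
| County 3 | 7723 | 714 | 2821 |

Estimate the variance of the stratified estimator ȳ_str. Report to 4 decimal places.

Var(ȳ_str) = Σₕ Wₕ²(1 − fₕ)sₕ²/nₕ with Wₕ = Nₕ/N, N = 21750.
County 5: Wₕ = 0.49609195; term = 0.49609195²·(1 − 0.13141798)·439.7/1418 = 0.066285027.
County 2: Wₕ = 0.14882759; term = 0.14882759²·(1 − 0.20420142)·1306/661 = 0.034826654.
County 3: Wₕ = 0.35508046; term = 0.35508046²·(1 − 0.09245112)·2821/714 = 0.45209369.
Sum = 0.55320537.

0.5532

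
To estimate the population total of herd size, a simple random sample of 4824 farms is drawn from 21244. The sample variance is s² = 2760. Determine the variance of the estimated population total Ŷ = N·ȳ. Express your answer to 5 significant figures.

Var(Ŷ) = N²·Var(ȳ) = N²·(1 − n/N)·s²/n.
f = 4824/21244 = 0.22707588; Var(ȳ) = 0.77292412·2760/4824 = 0.44222027.
Var(Ŷ) = 21244² · 0.44222027 = 1.9957734 × 10^8.

1.9958 × 10^8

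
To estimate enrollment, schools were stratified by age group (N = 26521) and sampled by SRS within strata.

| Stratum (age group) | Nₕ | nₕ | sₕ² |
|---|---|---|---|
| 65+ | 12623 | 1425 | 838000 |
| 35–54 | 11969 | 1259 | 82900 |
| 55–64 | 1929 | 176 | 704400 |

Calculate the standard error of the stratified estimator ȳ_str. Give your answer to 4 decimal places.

Var(ȳ_str) = Σₕ Wₕ²(1 − fₕ)sₕ²/nₕ with Wₕ = Nₕ/N, N = 26521.
65+: Wₕ = 0.47596244; term = 0.47596244²·(1 − 0.11288917)·838000/1425 = 118.18229.
35–54: Wₕ = 0.45130274; term = 0.45130274²·(1 − 0.10518840)·82900/1259 = 12.000417.
55–64: Wₕ = 0.07273481; term = 0.07273481²·(1 − 0.09123898)·704400/176 = 19.241593.
Sum = 149.4243.
SE = √(149.4243) = 12.2239.

12.2239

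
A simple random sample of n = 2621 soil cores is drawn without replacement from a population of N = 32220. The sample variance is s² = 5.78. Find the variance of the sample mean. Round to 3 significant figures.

0.00203

Under SRS without replacement, Var(ȳ) = (1 − f)·s²/n with f = n/N = 2621/32220 = 0.08134699.
Var(ȳ) = (1 − 0.08134699)·5.78/2621 = 0.91865301·0.0022052652 = 0.0020258735.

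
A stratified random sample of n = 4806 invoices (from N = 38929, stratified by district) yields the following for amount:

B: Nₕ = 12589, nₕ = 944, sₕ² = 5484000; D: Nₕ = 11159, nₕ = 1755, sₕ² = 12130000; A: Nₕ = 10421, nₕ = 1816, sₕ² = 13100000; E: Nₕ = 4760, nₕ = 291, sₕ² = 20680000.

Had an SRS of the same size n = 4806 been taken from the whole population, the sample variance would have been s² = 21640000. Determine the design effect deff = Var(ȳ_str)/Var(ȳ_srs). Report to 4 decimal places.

Var(ȳ_str) = Σ Wₕ²(1−fₕ)sₕ²/nₕ with Wₕ = Nₕ/38929:
  B: (12589/38929)²·(1−944/12589)·5484000/944 = 561.96554
  D: (11159/38929)²·(1−1755/11159)·12130000/1755 = 478.60263
  A: (10421/38929)²·(1−1816/10421)·13100000/1816 = 426.84404
  E: (4760/38929)²·(1−291/4760)·20680000/291 = 997.53549
  → Var(ȳ_str) = 2464.9477.
Var(ȳ_srs) = (1 − 4806/38929)·21640000/4806 = 3946.8212.
deff = 2464.9477 / 3946.8212 = 0.6245.

0.6245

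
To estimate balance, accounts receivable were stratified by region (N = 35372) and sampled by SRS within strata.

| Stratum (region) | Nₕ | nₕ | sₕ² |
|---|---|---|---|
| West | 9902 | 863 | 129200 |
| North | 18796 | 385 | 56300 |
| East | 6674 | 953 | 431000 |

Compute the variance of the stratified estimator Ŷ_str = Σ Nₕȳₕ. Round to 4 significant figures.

8.127 × 10^10

Var(Ŷ_str) = Σₕ Nₕ²(1 − fₕ)sₕ²/nₕ.
West: 9902²·(1 − 863/9902)·129200/863 = 1.3399698 × 10^10.
North: 18796²·(1 − 385/18796)·56300/385 = 5.0604656 × 10^10.
East: 6674²·(1 − 953/6674)·431000/953 = 1.7268019 × 10^10.
Sum = 8.1272373 × 10^10.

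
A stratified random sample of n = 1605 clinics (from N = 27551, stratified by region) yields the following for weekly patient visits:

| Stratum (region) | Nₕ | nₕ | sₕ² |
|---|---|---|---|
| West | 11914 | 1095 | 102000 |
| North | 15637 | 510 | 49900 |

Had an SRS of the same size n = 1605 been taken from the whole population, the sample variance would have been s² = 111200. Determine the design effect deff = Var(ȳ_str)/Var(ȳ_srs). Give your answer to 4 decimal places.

Var(ȳ_str) = Σ Wₕ²(1−fₕ)sₕ²/nₕ with Wₕ = Nₕ/27551:
  West: (11914/27551)²·(1−1095/11914)·102000/1095 = 15.818163
  North: (15637/27551)²·(1−510/15637)·49900/510 = 30.490313
  → Var(ȳ_str) = 46.308476.
Var(ȳ_srs) = (1 − 1605/27551)·111200/1605 = 65.247338.
deff = 46.308476 / 65.247338 = 0.7097.

0.7097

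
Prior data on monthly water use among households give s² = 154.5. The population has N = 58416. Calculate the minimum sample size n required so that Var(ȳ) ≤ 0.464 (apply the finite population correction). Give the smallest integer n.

Without fpc, n₀ = s²/D = 154.5/0.464 = 332.9741.
With fpc, (1 − n/N)·s²/n ≤ D requires n ≥ n₀/(1 + n₀/N) = 332.9741/(1 + 332.9741/58416) = 331.0869.
Rounding up, n = 332.

332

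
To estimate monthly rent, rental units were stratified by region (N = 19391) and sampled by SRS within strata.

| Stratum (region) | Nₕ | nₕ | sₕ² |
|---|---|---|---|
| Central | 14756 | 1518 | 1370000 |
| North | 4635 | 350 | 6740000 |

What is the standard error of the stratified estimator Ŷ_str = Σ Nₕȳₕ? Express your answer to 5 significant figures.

747500

Var(Ŷ_str) = Σₕ Nₕ²(1 − fₕ)sₕ²/nₕ.
Central: 14756²·(1 − 1518/14756)·1370000/1518 = 1.7629493 × 10^11.
North: 4635²·(1 − 350/4635)·6740000/350 = 3.8246563 × 10^11.
Sum = 5.5876056 × 10^11.
SE = √(5.5876056 × 10^11) = 747500.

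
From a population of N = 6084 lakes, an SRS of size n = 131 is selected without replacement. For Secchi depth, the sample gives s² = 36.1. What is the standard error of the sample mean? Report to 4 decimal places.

Under SRS without replacement, Var(ȳ) = (1 − f)·s²/n with f = n/N = 131/6084 = 0.02153189.
Var(ȳ) = (1 − 0.02153189)·36.1/131 = 0.97846811·0.27557252 = 0.26963892.
SE(ȳ) = √(0.26963892) = 0.5193.

0.5193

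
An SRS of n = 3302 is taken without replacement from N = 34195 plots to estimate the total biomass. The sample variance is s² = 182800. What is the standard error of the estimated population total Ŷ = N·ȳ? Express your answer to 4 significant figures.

241800

Var(Ŷ) = N²·Var(ȳ) = N²·(1 − n/N)·s²/n.
f = 3302/34195 = 0.09656383; Var(ȳ) = 0.90343617·182800/3302 = 50.014577.
Var(Ŷ) = 34195² · 50.014577 = 5.8481946 × 10^10.
SE(Ŷ) = √(5.8481946 × 10^10) = 241800.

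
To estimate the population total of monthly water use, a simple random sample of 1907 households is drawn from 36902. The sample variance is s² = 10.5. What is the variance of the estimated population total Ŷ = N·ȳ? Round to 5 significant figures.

7.1104 × 10^6

Var(Ŷ) = N²·Var(ȳ) = N²·(1 − n/N)·s²/n.
f = 1907/36902 = 0.05167742; Var(ȳ) = 0.94832258·10.5/1907 = 0.005221493.
Var(Ŷ) = 36902² · 0.005221493 = 7.1104078 × 10^6.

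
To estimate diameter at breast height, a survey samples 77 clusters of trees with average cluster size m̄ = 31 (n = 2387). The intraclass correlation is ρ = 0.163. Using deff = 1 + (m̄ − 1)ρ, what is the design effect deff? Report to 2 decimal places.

5.89

deff = 1 + (31 − 1)·0.163 = 1 + 4.89 = 5.89.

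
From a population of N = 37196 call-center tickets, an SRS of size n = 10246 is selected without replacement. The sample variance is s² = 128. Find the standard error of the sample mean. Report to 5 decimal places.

0.09514

Under SRS without replacement, Var(ȳ) = (1 − f)·s²/n with f = n/N = 10246/37196 = 0.27545973.
Var(ȳ) = (1 − 0.27545973)·128/10246 = 0.72454027·0.01249268 = 0.0090514498.
SE(ȳ) = √(0.0090514498) = 0.09514.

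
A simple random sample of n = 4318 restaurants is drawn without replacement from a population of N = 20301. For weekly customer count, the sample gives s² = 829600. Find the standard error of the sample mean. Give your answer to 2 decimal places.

Under SRS without replacement, Var(ȳ) = (1 − f)·s²/n with f = n/N = 4318/20301 = 0.21269888.
Var(ȳ) = (1 − 0.21269888)·829600/4318 = 0.78730112·192.12598 = 151.261.
SE(ȳ) = √(151.261) = 12.30.

12.30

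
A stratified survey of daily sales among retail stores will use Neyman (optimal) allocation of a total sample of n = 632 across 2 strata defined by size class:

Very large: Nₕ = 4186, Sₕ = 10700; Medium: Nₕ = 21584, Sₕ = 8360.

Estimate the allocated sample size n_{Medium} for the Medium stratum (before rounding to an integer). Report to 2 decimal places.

Neyman allocation: nₕ = n·NₕSₕ / Σⱼ NⱼSⱼ.
Σ NⱼSⱼ = 4186·10700 + 21584·8360 = 2.2523244 × 10^8.
n_{Medium} = 632·21584·8360 / (2.2523244 × 10^8) = 506.32.

506.32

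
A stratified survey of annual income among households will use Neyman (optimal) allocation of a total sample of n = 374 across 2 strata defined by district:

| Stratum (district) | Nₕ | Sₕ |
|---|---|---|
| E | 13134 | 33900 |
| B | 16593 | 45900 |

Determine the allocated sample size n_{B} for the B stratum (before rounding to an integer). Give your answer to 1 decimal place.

Neyman allocation: nₕ = n·NₕSₕ / Σⱼ NⱼSⱼ.
Σ NⱼSⱼ = 13134·33900 + 16593·45900 = 1.2068613 × 10^9.
n_{B} = 374·16593·45900 / (1.2068613 × 10^9) = 236.0.

236.0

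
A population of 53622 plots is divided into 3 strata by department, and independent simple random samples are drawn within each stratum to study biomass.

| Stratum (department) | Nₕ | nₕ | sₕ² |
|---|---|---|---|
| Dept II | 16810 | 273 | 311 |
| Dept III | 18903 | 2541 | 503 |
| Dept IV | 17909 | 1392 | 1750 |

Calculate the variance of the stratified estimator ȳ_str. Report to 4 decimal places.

Var(ȳ_str) = Σₕ Wₕ²(1 − fₕ)sₕ²/nₕ with Wₕ = Nₕ/N, N = 53622.
Dept II: Wₕ = 0.31349073; term = 0.31349073²·(1 − 0.01624033)·311/273 = 0.11013774.
Dept III: Wₕ = 0.35252322; term = 0.35252322²·(1 − 0.13442311)·503/2541 = 0.021293371.
Dept IV: Wₕ = 0.33398605; term = 0.33398605²·(1 − 0.07772628)·1750/1392 = 0.12933477.
Sum = 0.26076588.

0.2608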